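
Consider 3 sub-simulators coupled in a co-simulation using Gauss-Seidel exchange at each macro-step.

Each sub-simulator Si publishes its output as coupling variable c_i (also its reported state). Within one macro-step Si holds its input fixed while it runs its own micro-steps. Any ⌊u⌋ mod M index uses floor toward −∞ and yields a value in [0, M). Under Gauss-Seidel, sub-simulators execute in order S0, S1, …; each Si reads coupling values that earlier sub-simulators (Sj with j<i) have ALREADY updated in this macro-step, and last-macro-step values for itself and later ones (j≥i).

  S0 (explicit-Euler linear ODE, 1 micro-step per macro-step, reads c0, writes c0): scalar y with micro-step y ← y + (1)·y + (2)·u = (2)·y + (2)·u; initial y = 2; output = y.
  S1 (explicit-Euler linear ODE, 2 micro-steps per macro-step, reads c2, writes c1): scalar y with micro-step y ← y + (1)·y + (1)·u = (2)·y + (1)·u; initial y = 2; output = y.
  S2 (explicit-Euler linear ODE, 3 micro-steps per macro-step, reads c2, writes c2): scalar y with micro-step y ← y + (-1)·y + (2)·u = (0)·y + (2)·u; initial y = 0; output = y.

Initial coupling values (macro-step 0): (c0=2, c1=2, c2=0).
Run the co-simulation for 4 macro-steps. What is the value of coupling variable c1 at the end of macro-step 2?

c1 at macro-step 2 = 32

macro 1: S0 reads c0=2 → after 1×micro: 8; S1 reads c2=0 → after 2×micro: 8; S2 reads c2=0 → after 3×micro: 0 ⇒ (c0=8, c1=8, c2=0)
macro 2: S0 reads c0=8 → after 1×micro: 32; S1 reads c2=0 → after 2×micro: 32; S2 reads c2=0 → after 3×micro: 0 ⇒ (c0=32, c1=32, c2=0)
macro 3: S0 reads c0=32 → after 1×micro: 128; S1 reads c2=0 → after 2×micro: 128; S2 reads c2=0 → after 3×micro: 0 ⇒ (c0=128, c1=128, c2=0)
macro 4: S0 reads c0=128 → after 1×micro: 512; S1 reads c2=0 → after 2×micro: 512; S2 reads c2=0 → after 3×micro: 0 ⇒ (c0=512, c1=512, c2=0)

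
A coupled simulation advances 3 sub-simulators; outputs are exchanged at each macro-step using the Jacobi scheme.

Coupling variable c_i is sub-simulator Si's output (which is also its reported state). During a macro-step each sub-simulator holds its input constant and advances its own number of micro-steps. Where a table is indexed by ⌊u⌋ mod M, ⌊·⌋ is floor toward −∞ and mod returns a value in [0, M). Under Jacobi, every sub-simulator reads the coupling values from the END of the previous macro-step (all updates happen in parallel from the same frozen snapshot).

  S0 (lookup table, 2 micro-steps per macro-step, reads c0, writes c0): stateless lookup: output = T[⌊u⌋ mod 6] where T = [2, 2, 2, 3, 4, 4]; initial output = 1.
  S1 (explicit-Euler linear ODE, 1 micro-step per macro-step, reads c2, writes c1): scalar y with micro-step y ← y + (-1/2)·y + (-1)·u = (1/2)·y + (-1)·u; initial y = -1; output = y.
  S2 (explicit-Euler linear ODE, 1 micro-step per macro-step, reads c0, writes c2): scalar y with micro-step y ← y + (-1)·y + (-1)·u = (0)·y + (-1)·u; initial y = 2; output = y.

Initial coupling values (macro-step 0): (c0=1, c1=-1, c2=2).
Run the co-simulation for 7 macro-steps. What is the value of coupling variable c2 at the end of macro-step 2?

macro 1: S0 reads c0=1 → after 2×micro: 2; S1 reads c2=2 → after 1×micro: -5/2; S2 reads c0=1 → after 1×micro: -1 ⇒ (c0=2, c1=-5/2, c2=-1)
macro 2: S0 reads c0=2 → after 2×micro: 2; S1 reads c2=-1 → after 1×micro: -1/4; S2 reads c0=2 → after 1×micro: -2 ⇒ (c0=2, c1=-1/4, c2=-2)
macro 3: S0 reads c0=2 → after 2×micro: 2; S1 reads c2=-2 → after 1×micro: 15/8; S2 reads c0=2 → after 1×micro: -2 ⇒ (c0=2, c1=15/8, c2=-2)
macro 4: S0 reads c0=2 → after 2×micro: 2; S1 reads c2=-2 → after 1×micro: 47/16; S2 reads c0=2 → after 1×micro: -2 ⇒ (c0=2, c1=47/16, c2=-2)
macro 5: S0 reads c0=2 → after 2×micro: 2; S1 reads c2=-2 → after 1×micro: 111/32; S2 reads c0=2 → after 1×micro: -2 ⇒ (c0=2, c1=111/32, c2=-2)
macro 6: S0 reads c0=2 → after 2×micro: 2; S1 reads c2=-2 → after 1×micro: 239/64; S2 reads c0=2 → after 1×micro: -2 ⇒ (c0=2, c1=239/64, c2=-2)
macro 7: S0 reads c0=2 → after 2×micro: 2; S1 reads c2=-2 → after 1×micro: 495/128; S2 reads c0=2 → after 1×micro: -2 ⇒ (c0=2, c1=495/128, c2=-2)

c2 at macro-step 2 = -2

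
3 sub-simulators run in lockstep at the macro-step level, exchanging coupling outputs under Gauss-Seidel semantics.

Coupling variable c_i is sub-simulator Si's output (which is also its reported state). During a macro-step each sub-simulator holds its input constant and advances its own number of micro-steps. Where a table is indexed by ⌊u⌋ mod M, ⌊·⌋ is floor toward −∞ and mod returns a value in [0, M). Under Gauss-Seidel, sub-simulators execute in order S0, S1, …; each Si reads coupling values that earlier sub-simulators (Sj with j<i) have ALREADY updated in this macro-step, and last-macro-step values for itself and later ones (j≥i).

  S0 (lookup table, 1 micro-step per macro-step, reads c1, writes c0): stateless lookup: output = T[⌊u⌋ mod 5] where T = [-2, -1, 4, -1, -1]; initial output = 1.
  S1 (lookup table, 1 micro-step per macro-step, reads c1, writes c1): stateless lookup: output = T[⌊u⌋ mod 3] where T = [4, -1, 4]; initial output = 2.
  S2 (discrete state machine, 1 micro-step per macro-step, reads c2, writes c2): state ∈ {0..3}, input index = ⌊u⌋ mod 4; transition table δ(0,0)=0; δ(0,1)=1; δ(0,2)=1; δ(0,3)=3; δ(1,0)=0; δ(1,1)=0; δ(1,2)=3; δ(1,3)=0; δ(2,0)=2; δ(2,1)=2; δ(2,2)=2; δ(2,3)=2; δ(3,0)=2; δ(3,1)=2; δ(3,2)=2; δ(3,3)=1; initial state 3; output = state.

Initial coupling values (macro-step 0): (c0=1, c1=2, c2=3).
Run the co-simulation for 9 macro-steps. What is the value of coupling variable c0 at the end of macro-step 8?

c0 at macro-step 8 = -1

macro 1: S0 reads c1=2 → after 1×micro: 4; S1 reads c1=2 → after 1×micro: 4; S2 reads c2=3 → after 1×micro: 1 ⇒ (c0=4, c1=4, c2=1)
macro 2: S0 reads c1=4 → after 1×micro: -1; S1 reads c1=4 → after 1×micro: -1; S2 reads c2=1 → after 1×micro: 0 ⇒ (c0=-1, c1=-1, c2=0)
macro 3: S0 reads c1=-1 → after 1×micro: -1; S1 reads c1=-1 → after 1×micro: 4; S2 reads c2=0 → after 1×micro: 0 ⇒ (c0=-1, c1=4, c2=0)
macro 4: S0 reads c1=4 → after 1×micro: -1; S1 reads c1=4 → after 1×micro: -1; S2 reads c2=0 → after 1×micro: 0 ⇒ (c0=-1, c1=-1, c2=0)
macro 5: S0 reads c1=-1 → after 1×micro: -1; S1 reads c1=-1 → after 1×micro: 4; S2 reads c2=0 → after 1×micro: 0 ⇒ (c0=-1, c1=4, c2=0)
macro 6: S0 reads c1=4 → after 1×micro: -1; S1 reads c1=4 → after 1×micro: -1; S2 reads c2=0 → after 1×micro: 0 ⇒ (c0=-1, c1=-1, c2=0)
macro 7: S0 reads c1=-1 → after 1×micro: -1; S1 reads c1=-1 → after 1×micro: 4; S2 reads c2=0 → after 1×micro: 0 ⇒ (c0=-1, c1=4, c2=0)
macro 8: S0 reads c1=4 → after 1×micro: -1; S1 reads c1=4 → after 1×micro: -1; S2 reads c2=0 → after 1×micro: 0 ⇒ (c0=-1, c1=-1, c2=0)
macro 9: S0 reads c1=-1 → after 1×micro: -1; S1 reads c1=-1 → after 1×micro: 4; S2 reads c2=0 → after 1×micro: 0 ⇒ (c0=-1, c1=4, c2=0)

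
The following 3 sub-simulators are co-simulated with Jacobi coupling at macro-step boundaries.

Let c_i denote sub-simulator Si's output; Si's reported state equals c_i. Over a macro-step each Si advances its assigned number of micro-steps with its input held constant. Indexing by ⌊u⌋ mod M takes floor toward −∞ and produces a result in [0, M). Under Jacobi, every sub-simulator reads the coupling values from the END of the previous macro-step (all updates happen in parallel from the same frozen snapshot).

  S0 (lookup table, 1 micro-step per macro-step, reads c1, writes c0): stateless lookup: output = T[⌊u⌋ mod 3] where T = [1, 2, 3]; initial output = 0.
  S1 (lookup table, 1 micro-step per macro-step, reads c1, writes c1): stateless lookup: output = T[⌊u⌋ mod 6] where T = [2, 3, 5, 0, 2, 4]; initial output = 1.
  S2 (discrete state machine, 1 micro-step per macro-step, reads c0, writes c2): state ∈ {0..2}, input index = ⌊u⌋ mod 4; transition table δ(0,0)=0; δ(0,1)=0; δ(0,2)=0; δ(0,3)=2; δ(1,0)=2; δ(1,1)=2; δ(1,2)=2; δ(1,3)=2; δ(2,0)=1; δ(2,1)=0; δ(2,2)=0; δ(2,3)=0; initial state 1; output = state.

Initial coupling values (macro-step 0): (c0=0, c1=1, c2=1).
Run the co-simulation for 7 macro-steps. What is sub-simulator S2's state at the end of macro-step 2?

macro 1: S0 reads c1=1 → after 1×micro: 2; S1 reads c1=1 → after 1×micro: 3; S2 reads c0=0 → after 1×micro: 2 ⇒ (c0=2, c1=3, c2=2)
macro 2: S0 reads c1=3 → after 1×micro: 1; S1 reads c1=3 → after 1×micro: 0; S2 reads c0=2 → after 1×micro: 0 ⇒ (c0=1, c1=0, c2=0)
macro 3: S0 reads c1=0 → after 1×micro: 1; S1 reads c1=0 → after 1×micro: 2; S2 reads c0=1 → after 1×micro: 0 ⇒ (c0=1, c1=2, c2=0)
macro 4: S0 reads c1=2 → after 1×micro: 3; S1 reads c1=2 → after 1×micro: 5; S2 reads c0=1 → after 1×micro: 0 ⇒ (c0=3, c1=5, c2=0)
macro 5: S0 reads c1=5 → after 1×micro: 3; S1 reads c1=5 → after 1×micro: 4; S2 reads c0=3 → after 1×micro: 2 ⇒ (c0=3, c1=4, c2=2)
macro 6: S0 reads c1=4 → after 1×micro: 2; S1 reads c1=4 → after 1×micro: 2; S2 reads c0=3 → after 1×micro: 0 ⇒ (c0=2, c1=2, c2=0)
macro 7: S0 reads c1=2 → after 1×micro: 3; S1 reads c1=2 → after 1×micro: 5; S2 reads c0=2 → after 1×micro: 0 ⇒ (c0=3, c1=5, c2=0)

S2 state at macro-step 2 = 0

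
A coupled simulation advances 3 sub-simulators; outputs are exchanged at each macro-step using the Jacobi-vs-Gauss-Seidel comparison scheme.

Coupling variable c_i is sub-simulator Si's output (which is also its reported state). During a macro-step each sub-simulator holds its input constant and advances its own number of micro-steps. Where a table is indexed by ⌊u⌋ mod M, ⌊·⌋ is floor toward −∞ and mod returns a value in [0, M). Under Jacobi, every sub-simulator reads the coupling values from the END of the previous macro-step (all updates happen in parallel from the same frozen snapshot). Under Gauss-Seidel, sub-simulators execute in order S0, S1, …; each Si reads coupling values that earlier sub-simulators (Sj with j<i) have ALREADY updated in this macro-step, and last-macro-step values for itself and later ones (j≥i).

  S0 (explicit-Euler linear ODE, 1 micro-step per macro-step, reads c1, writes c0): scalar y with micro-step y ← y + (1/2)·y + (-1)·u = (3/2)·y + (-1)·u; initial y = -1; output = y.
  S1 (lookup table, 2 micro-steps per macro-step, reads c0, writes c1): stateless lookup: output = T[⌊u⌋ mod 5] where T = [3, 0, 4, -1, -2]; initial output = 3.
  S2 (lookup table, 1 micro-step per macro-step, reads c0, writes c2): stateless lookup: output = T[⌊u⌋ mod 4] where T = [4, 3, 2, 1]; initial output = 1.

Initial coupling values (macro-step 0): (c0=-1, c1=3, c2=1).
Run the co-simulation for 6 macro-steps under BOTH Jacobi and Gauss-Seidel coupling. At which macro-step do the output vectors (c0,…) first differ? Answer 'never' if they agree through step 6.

[Jacobi] macro 1: S0 reads c1=3 → after 1×micro: -9/2; S1 reads c0=-1 → after 2×micro: -2; S2 reads c0=-1 → after 1×micro: 1 ⇒ (c0=-9/2, c1=-2, c2=1)
[Jacobi] macro 2: S0 reads c1=-2 → after 1×micro: -19/4; S1 reads c0=-9/2 → after 2×micro: 3; S2 reads c0=-9/2 → after 1×micro: 1 ⇒ (c0=-19/4, c1=3, c2=1)
[Jacobi] macro 3: S0 reads c1=3 → after 1×micro: -81/8; S1 reads c0=-19/4 → after 2×micro: 3; S2 reads c0=-19/4 → after 1×micro: 1 ⇒ (c0=-81/8, c1=3, c2=1)
[Jacobi] macro 4: S0 reads c1=3 → after 1×micro: -291/16; S1 reads c0=-81/8 → after 2×micro: -2; S2 reads c0=-81/8 → after 1×micro: 3 ⇒ (c0=-291/16, c1=-2, c2=3)
[Jacobi] macro 5: S0 reads c1=-2 → after 1×micro: -809/32; S1 reads c0=-291/16 → after 2×micro: 0; S2 reads c0=-291/16 → after 1×micro: 3 ⇒ (c0=-809/32, c1=0, c2=3)
[Jacobi] macro 6: S0 reads c1=0 → after 1×micro: -2427/64; S1 reads c0=-809/32 → after 2×micro: -2; S2 reads c0=-809/32 → after 1×micro: 2 ⇒ (c0=-2427/64, c1=-2, c2=2)
[Gauss-Seidel] macro 1: S0 reads c1=3 → after 1×micro: -9/2; S1 reads c0=-9/2 → after 2×micro: 3; S2 reads c0=-9/2 → after 1×micro: 1 ⇒ (c0=-9/2, c1=3, c2=1)
[Gauss-Seidel] macro 2: S0 reads c1=3 → after 1×micro: -39/4; S1 reads c0=-39/4 → after 2×micro: 3; S2 reads c0=-39/4 → after 1×micro: 2 ⇒ (c0=-39/4, c1=3, c2=2)
[Gauss-Seidel] macro 3: S0 reads c1=3 → after 1×micro: -141/8; S1 reads c0=-141/8 → after 2×micro: 4; S2 reads c0=-141/8 → after 1×micro: 2 ⇒ (c0=-141/8, c1=4, c2=2)
[Gauss-Seidel] macro 4: S0 reads c1=4 → after 1×micro: -487/16; S1 reads c0=-487/16 → after 2×micro: -2; S2 reads c0=-487/16 → after 1×micro: 3 ⇒ (c0=-487/16, c1=-2, c2=3)
[Gauss-Seidel] macro 5: S0 reads c1=-2 → after 1×micro: -1397/32; S1 reads c0=-1397/32 → after 2×micro: 0; S2 reads c0=-1397/32 → after 1×micro: 4 ⇒ (c0=-1397/32, c1=0, c2=4)
[Gauss-Seidel] macro 6: S0 reads c1=0 → after 1×micro: -4191/64; S1 reads c0=-4191/64 → after 2×micro: -2; S2 reads c0=-4191/64 → after 1×micro: 2 ⇒ (c0=-4191/64, c1=-2, c2=2)

first divergence at macro-step: 1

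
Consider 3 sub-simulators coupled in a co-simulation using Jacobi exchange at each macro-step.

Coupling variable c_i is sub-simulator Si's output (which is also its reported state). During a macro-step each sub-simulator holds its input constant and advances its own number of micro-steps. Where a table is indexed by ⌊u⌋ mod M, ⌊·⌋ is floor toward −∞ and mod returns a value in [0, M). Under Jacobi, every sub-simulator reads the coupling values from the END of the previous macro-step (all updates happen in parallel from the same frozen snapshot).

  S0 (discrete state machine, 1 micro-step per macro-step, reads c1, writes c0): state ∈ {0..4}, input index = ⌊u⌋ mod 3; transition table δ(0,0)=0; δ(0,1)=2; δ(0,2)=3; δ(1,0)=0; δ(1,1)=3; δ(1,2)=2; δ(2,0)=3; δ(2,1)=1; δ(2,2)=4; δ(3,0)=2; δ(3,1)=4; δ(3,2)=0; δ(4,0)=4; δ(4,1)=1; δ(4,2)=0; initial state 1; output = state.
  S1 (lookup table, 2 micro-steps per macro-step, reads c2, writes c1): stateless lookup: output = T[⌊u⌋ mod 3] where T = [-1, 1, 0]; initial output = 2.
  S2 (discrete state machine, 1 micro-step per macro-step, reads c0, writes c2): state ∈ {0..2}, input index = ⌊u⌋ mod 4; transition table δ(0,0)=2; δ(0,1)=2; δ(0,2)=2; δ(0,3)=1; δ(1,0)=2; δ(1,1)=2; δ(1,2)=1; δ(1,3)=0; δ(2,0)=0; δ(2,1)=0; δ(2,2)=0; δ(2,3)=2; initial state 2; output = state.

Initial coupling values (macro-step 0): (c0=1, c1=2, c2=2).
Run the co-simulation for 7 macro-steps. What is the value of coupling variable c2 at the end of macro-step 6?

macro 1: S0 reads c1=2 → after 1×micro: 2; S1 reads c2=2 → after 2×micro: 0; S2 reads c0=1 → after 1×micro: 0 ⇒ (c0=2, c1=0, c2=0)
macro 2: S0 reads c1=0 → after 1×micro: 3; S1 reads c2=0 → after 2×micro: -1; S2 reads c0=2 → after 1×micro: 2 ⇒ (c0=3, c1=-1, c2=2)
macro 3: S0 reads c1=-1 → after 1×micro: 0; S1 reads c2=2 → after 2×micro: 0; S2 reads c0=3 → after 1×micro: 2 ⇒ (c0=0, c1=0, c2=2)
macro 4: S0 reads c1=0 → after 1×micro: 0; S1 reads c2=2 → after 2×micro: 0; S2 reads c0=0 → after 1×micro: 0 ⇒ (c0=0, c1=0, c2=0)
macro 5: S0 reads c1=0 → after 1×micro: 0; S1 reads c2=0 → after 2×micro: -1; S2 reads c0=0 → after 1×micro: 2 ⇒ (c0=0, c1=-1, c2=2)
macro 6: S0 reads c1=-1 → after 1×micro: 3; S1 reads c2=2 → after 2×micro: 0; S2 reads c0=0 → after 1×micro: 0 ⇒ (c0=3, c1=0, c2=0)
macro 7: S0 reads c1=0 → after 1×micro: 2; S1 reads c2=0 → after 2×micro: -1; S2 reads c0=3 → after 1×micro: 1 ⇒ (c0=2, c1=-1, c2=1)

c2 at macro-step 6 = 0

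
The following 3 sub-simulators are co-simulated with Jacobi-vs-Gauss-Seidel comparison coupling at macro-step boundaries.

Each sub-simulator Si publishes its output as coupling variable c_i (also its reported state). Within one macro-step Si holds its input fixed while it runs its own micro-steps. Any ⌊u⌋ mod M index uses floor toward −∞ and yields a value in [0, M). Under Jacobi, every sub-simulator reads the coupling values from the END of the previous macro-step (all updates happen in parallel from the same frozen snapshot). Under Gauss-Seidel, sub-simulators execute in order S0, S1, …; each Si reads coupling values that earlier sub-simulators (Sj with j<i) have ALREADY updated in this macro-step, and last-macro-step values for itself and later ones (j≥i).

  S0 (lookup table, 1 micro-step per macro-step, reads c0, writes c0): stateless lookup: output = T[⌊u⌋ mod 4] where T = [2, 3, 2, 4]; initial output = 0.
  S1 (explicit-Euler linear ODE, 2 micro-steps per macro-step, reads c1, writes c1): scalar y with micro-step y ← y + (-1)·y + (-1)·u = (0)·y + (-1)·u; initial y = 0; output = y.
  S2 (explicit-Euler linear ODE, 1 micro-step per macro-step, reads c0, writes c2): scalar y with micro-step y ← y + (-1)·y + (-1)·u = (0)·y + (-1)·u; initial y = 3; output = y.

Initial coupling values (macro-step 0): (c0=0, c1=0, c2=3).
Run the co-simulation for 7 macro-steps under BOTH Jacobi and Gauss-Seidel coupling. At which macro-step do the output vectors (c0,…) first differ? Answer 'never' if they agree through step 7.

[Jacobi] macro 1: S0 reads c0=0 → after 1×micro: 2; S1 reads c1=0 → after 2×micro: 0; S2 reads c0=0 → after 1×micro: 0 ⇒ (c0=2, c1=0, c2=0)
[Jacobi] macro 2: S0 reads c0=2 → after 1×micro: 2; S1 reads c1=0 → after 2×micro: 0; S2 reads c0=2 → after 1×micro: -2 ⇒ (c0=2, c1=0, c2=-2)
[Jacobi] macro 3: S0 reads c0=2 → after 1×micro: 2; S1 reads c1=0 → after 2×micro: 0; S2 reads c0=2 → after 1×micro: -2 ⇒ (c0=2, c1=0, c2=-2)
[Jacobi] macro 4: S0 reads c0=2 → after 1×micro: 2; S1 reads c1=0 → after 2×micro: 0; S2 reads c0=2 → after 1×micro: -2 ⇒ (c0=2, c1=0, c2=-2)
[Jacobi] macro 5: S0 reads c0=2 → after 1×micro: 2; S1 reads c1=0 → after 2×micro: 0; S2 reads c0=2 → after 1×micro: -2 ⇒ (c0=2, c1=0, c2=-2)
[Jacobi] macro 6: S0 reads c0=2 → after 1×micro: 2; S1 reads c1=0 → after 2×micro: 0; S2 reads c0=2 → after 1×micro: -2 ⇒ (c0=2, c1=0, c2=-2)
[Jacobi] macro 7: S0 reads c0=2 → after 1×micro: 2; S1 reads c1=0 → after 2×micro: 0; S2 reads c0=2 → after 1×micro: -2 ⇒ (c0=2, c1=0, c2=-2)
[Gauss-Seidel] macro 1: S0 reads c0=0 → after 1×micro: 2; S1 reads c1=0 → after 2×micro: 0; S2 reads c0=2 → after 1×micro: -2 ⇒ (c0=2, c1=0, c2=-2)
[Gauss-Seidel] macro 2: S0 reads c0=2 → after 1×micro: 2; S1 reads c1=0 → after 2×micro: 0; S2 reads c0=2 → after 1×micro: -2 ⇒ (c0=2, c1=0, c2=-2)
[Gauss-Seidel] macro 3: S0 reads c0=2 → after 1×micro: 2; S1 reads c1=0 → after 2×micro: 0; S2 reads c0=2 → after 1×micro: -2 ⇒ (c0=2, c1=0, c2=-2)
[Gauss-Seidel] macro 4: S0 reads c0=2 → after 1×micro: 2; S1 reads c1=0 → after 2×micro: 0; S2 reads c0=2 → after 1×micro: -2 ⇒ (c0=2, c1=0, c2=-2)
[Gauss-Seidel] macro 5: S0 reads c0=2 → after 1×micro: 2; S1 reads c1=0 → after 2×micro: 0; S2 reads c0=2 → after 1×micro: -2 ⇒ (c0=2, c1=0, c2=-2)
[Gauss-Seidel] macro 6: S0 reads c0=2 → after 1×micro: 2; S1 reads c1=0 → after 2×micro: 0; S2 reads c0=2 → after 1×micro: -2 ⇒ (c0=2, c1=0, c2=-2)
[Gauss-Seidel] macro 7: S0 reads c0=2 → after 1×micro: 2; S1 reads c1=0 → after 2×micro: 0; S2 reads c0=2 → after 1×micro: -2 ⇒ (c0=2, c1=0, c2=-2)

first divergence at macro-step: 1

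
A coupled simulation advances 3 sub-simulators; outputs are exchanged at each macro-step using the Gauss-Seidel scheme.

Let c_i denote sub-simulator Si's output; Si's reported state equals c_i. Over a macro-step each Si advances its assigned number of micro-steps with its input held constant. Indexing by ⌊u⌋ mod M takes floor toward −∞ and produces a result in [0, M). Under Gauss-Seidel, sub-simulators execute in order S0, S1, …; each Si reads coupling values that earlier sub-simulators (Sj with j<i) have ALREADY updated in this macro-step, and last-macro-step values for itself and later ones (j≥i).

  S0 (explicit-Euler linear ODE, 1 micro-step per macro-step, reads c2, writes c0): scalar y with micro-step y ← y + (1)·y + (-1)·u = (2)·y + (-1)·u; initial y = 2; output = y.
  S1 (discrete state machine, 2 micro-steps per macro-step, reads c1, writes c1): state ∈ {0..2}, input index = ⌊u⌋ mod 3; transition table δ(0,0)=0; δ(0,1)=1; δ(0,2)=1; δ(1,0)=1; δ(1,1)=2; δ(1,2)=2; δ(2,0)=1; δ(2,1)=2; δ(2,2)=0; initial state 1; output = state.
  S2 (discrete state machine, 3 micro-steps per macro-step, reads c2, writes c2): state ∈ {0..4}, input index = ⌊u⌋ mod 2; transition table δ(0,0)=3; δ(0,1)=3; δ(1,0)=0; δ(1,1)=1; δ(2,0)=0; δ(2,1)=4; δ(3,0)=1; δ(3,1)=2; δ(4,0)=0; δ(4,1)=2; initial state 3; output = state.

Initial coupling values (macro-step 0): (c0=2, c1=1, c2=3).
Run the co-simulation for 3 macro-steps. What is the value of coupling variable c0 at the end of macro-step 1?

c0 at macro-step 1 = 1

macro 1: S0 reads c2=3 → after 1×micro: 1; S1 reads c1=1 → after 2×micro: 2; S2 reads c2=3 → after 3×micro: 2 ⇒ (c0=1, c1=2, c2=2)
macro 2: S0 reads c2=2 → after 1×micro: 0; S1 reads c1=2 → after 2×micro: 1; S2 reads c2=2 → after 3×micro: 1 ⇒ (c0=0, c1=1, c2=1)
macro 3: S0 reads c2=1 → after 1×micro: -1; S1 reads c1=1 → after 2×micro: 2; S2 reads c2=1 → after 3×micro: 1 ⇒ (c0=-1, c1=2, c2=1)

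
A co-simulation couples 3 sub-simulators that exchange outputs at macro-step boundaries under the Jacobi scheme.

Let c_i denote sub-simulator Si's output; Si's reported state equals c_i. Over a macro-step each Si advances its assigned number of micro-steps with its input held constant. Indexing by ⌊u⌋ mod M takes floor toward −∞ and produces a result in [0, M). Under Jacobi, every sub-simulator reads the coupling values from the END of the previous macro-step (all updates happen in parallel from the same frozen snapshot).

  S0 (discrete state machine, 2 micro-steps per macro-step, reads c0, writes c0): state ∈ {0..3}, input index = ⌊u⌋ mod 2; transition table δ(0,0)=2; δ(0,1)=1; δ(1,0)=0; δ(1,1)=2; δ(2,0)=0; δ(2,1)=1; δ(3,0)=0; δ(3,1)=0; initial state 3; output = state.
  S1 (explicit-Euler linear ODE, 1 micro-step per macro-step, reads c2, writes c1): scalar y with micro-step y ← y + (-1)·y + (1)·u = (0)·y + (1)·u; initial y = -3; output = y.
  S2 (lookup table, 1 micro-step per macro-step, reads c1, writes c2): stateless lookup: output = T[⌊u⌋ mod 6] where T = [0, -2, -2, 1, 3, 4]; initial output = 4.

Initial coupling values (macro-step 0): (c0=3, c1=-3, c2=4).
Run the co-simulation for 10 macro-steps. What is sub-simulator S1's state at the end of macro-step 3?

macro 1: S0 reads c0=3 → after 2×micro: 1; S1 reads c2=4 → after 1×micro: 4; S2 reads c1=-3 → after 1×micro: 1 ⇒ (c0=1, c1=4, c2=1)
macro 2: S0 reads c0=1 → after 2×micro: 1; S1 reads c2=1 → after 1×micro: 1; S2 reads c1=4 → after 1×micro: 3 ⇒ (c0=1, c1=1, c2=3)
macro 3: S0 reads c0=1 → after 2×micro: 1; S1 reads c2=3 → after 1×micro: 3; S2 reads c1=1 → after 1×micro: -2 ⇒ (c0=1, c1=3, c2=-2)
macro 4: S0 reads c0=1 → after 2×micro: 1; S1 reads c2=-2 → after 1×micro: -2; S2 reads c1=3 → after 1×micro: 1 ⇒ (c0=1, c1=-2, c2=1)
macro 5: S0 reads c0=1 → after 2×micro: 1; S1 reads c2=1 → after 1×micro: 1; S2 reads c1=-2 → after 1×micro: 3 ⇒ (c0=1, c1=1, c2=3)
macro 6: S0 reads c0=1 → after 2×micro: 1; S1 reads c2=3 → after 1×micro: 3; S2 reads c1=1 → after 1×micro: -2 ⇒ (c0=1, c1=3, c2=-2)
macro 7: S0 reads c0=1 → after 2×micro: 1; S1 reads c2=-2 → after 1×micro: -2; S2 reads c1=3 → after 1×micro: 1 ⇒ (c0=1, c1=-2, c2=1)
macro 8: S0 reads c0=1 → after 2×micro: 1; S1 reads c2=1 → after 1×micro: 1; S2 reads c1=-2 → after 1×micro: 3 ⇒ (c0=1, c1=1, c2=3)
macro 9: S0 reads c0=1 → after 2×micro: 1; S1 reads c2=3 → after 1×micro: 3; S2 reads c1=1 → after 1×micro: -2 ⇒ (c0=1, c1=3, c2=-2)
macro 10: S0 reads c0=1 → after 2×micro: 1; S1 reads c2=-2 → after 1×micro: -2; S2 reads c1=3 → after 1×micro: 1 ⇒ (c0=1, c1=-2, c2=1)

S1 state at macro-step 3 = 3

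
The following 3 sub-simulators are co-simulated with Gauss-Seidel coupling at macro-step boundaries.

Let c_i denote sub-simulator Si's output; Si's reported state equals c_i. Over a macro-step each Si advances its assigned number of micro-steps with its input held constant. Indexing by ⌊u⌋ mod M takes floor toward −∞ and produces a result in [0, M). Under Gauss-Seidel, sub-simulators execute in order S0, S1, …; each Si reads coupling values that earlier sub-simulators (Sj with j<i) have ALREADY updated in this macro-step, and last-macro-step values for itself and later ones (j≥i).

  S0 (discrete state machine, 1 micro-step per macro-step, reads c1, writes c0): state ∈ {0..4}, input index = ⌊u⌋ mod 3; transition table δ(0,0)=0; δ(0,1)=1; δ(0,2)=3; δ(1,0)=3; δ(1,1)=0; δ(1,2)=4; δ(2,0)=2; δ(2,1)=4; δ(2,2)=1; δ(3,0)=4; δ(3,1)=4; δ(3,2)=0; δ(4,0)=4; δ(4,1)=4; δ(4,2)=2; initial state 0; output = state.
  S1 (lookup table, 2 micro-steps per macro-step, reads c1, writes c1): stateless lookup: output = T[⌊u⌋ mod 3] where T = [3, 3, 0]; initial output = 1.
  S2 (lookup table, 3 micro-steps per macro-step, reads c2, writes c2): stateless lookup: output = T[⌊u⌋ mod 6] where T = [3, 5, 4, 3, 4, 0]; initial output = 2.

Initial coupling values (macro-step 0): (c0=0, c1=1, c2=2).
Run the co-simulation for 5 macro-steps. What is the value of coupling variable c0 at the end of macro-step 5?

macro 1: S0 reads c1=1 → after 1×micro: 1; S1 reads c1=1 → after 2×micro: 3; S2 reads c2=2 → after 3×micro: 4 ⇒ (c0=1, c1=3, c2=4)
macro 2: S0 reads c1=3 → after 1×micro: 3; S1 reads c1=3 → after 2×micro: 3; S2 reads c2=4 → after 3×micro: 4 ⇒ (c0=3, c1=3, c2=4)
macro 3: S0 reads c1=3 → after 1×micro: 4; S1 reads c1=3 → after 2×micro: 3; S2 reads c2=4 → after 3×micro: 4 ⇒ (c0=4, c1=3, c2=4)
macro 4: S0 reads c1=3 → after 1×micro: 4; S1 reads c1=3 → after 2×micro: 3; S2 reads c2=4 → after 3×micro: 4 ⇒ (c0=4, c1=3, c2=4)
macro 5: S0 reads c1=3 → after 1×micro: 4; S1 reads c1=3 → after 2×micro: 3; S2 reads c2=4 → after 3×micro: 4 ⇒ (c0=4, c1=3, c2=4)

c0 at macro-step 5 = 4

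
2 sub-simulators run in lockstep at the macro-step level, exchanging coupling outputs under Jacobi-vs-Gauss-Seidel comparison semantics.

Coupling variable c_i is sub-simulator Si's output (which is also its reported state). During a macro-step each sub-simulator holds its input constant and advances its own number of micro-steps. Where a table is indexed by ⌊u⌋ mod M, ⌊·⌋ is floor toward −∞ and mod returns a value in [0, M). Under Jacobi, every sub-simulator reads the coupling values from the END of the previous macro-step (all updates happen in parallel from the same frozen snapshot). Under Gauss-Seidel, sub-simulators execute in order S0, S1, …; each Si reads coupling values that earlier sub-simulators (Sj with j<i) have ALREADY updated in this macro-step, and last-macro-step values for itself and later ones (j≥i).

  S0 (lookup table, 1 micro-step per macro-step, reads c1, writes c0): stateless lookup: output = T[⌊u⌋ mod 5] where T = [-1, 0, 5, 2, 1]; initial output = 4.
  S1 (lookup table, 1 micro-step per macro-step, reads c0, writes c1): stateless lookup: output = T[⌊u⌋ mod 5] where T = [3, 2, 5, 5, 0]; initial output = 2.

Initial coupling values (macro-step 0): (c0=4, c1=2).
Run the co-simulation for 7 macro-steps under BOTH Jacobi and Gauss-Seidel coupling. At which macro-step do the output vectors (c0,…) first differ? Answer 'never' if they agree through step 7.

[Jacobi] macro 1: S0 reads c1=2 → after 1×micro: 5; S1 reads c0=4 → after 1×micro: 0 ⇒ (c0=5, c1=0)
[Jacobi] macro 2: S0 reads c1=0 → after 1×micro: -1; S1 reads c0=5 → after 1×micro: 3 ⇒ (c0=-1, c1=3)
[Jacobi] macro 3: S0 reads c1=3 → after 1×micro: 2; S1 reads c0=-1 → after 1×micro: 0 ⇒ (c0=2, c1=0)
[Jacobi] macro 4: S0 reads c1=0 → after 1×micro: -1; S1 reads c0=2 → after 1×micro: 5 ⇒ (c0=-1, c1=5)
[Jacobi] macro 5: S0 reads c1=5 → after 1×micro: -1; S1 reads c0=-1 → after 1×micro: 0 ⇒ (c0=-1, c1=0)
[Jacobi] macro 6: S0 reads c1=0 → after 1×micro: -1; S1 reads c0=-1 → after 1×micro: 0 ⇒ (c0=-1, c1=0)
[Jacobi] macro 7: S0 reads c1=0 → after 1×micro: -1; S1 reads c0=-1 → after 1×micro: 0 ⇒ (c0=-1, c1=0)
[Gauss-Seidel] macro 1: S0 reads c1=2 → after 1×micro: 5; S1 reads c0=5 → after 1×micro: 3 ⇒ (c0=5, c1=3)
[Gauss-Seidel] macro 2: S0 reads c1=3 → after 1×micro: 2; S1 reads c0=2 → after 1×micro: 5 ⇒ (c0=2, c1=5)
[Gauss-Seidel] macro 3: S0 reads c1=5 → after 1×micro: -1; S1 reads c0=-1 → after 1×micro: 0 ⇒ (c0=-1, c1=0)
[Gauss-Seidel] macro 4: S0 reads c1=0 → after 1×micro: -1; S1 reads c0=-1 → after 1×micro: 0 ⇒ (c0=-1, c1=0)
[Gauss-Seidel] macro 5: S0 reads c1=0 → after 1×micro: -1; S1 reads c0=-1 → after 1×micro: 0 ⇒ (c0=-1, c1=0)
[Gauss-Seidel] macro 6: S0 reads c1=0 → after 1×micro: -1; S1 reads c0=-1 → after 1×micro: 0 ⇒ (c0=-1, c1=0)
[Gauss-Seidel] macro 7: S0 reads c1=0 → after 1×micro: -1; S1 reads c0=-1 → after 1×micro: 0 ⇒ (c0=-1, c1=0)

first divergence at macro-step: 1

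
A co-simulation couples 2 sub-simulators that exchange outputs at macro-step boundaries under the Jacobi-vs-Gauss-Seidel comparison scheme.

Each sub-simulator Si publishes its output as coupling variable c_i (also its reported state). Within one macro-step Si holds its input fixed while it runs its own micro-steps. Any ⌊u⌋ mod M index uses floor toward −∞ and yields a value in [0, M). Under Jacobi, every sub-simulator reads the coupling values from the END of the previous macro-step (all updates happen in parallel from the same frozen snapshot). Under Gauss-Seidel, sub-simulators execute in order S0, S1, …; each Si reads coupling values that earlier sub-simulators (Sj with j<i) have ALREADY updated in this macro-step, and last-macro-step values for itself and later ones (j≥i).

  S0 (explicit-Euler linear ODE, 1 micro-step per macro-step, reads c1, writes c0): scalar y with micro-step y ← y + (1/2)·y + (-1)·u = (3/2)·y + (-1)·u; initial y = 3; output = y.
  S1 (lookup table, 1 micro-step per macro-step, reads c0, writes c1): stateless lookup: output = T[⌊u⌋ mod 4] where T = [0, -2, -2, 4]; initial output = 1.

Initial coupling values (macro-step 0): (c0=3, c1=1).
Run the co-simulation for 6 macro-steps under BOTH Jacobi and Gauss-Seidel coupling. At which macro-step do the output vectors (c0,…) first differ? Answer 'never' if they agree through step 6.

[Jacobi] macro 1: S0 reads c1=1 → after 1×micro: 7/2; S1 reads c0=3 → after 1×micro: 4 ⇒ (c0=7/2, c1=4)
[Jacobi] macro 2: S0 reads c1=4 → after 1×micro: 5/4; S1 reads c0=7/2 → after 1×micro: 4 ⇒ (c0=5/4, c1=4)
[Jacobi] macro 3: S0 reads c1=4 → after 1×micro: -17/8; S1 reads c0=5/4 → after 1×micro: -2 ⇒ (c0=-17/8, c1=-2)
[Jacobi] macro 4: S0 reads c1=-2 → after 1×micro: -19/16; S1 reads c0=-17/8 → after 1×micro: -2 ⇒ (c0=-19/16, c1=-2)
[Jacobi] macro 5: S0 reads c1=-2 → after 1×micro: 7/32; S1 reads c0=-19/16 → after 1×micro: -2 ⇒ (c0=7/32, c1=-2)
[Jacobi] macro 6: S0 reads c1=-2 → after 1×micro: 149/64; S1 reads c0=7/32 → after 1×micro: 0 ⇒ (c0=149/64, c1=0)
[Gauss-Seidel] macro 1: S0 reads c1=1 → after 1×micro: 7/2; S1 reads c0=7/2 → after 1×micro: 4 ⇒ (c0=7/2, c1=4)
[Gauss-Seidel] macro 2: S0 reads c1=4 → after 1×micro: 5/4; S1 reads c0=5/4 → after 1×micro: -2 ⇒ (c0=5/4, c1=-2)
[Gauss-Seidel] macro 3: S0 reads c1=-2 → after 1×micro: 31/8; S1 reads c0=31/8 → after 1×micro: 4 ⇒ (c0=31/8, c1=4)
[Gauss-Seidel] macro 4: S0 reads c1=4 → after 1×micro: 29/16; S1 reads c0=29/16 → after 1×micro: -2 ⇒ (c0=29/16, c1=-2)
[Gauss-Seidel] macro 5: S0 reads c1=-2 → after 1×micro: 151/32; S1 reads c0=151/32 → after 1×micro: 0 ⇒ (c0=151/32, c1=0)
[Gauss-Seidel] macro 6: S0 reads c1=0 → after 1×micro: 453/64; S1 reads c0=453/64 → after 1×micro: 4 ⇒ (c0=453/64, c1=4)

first divergence at macro-step: 2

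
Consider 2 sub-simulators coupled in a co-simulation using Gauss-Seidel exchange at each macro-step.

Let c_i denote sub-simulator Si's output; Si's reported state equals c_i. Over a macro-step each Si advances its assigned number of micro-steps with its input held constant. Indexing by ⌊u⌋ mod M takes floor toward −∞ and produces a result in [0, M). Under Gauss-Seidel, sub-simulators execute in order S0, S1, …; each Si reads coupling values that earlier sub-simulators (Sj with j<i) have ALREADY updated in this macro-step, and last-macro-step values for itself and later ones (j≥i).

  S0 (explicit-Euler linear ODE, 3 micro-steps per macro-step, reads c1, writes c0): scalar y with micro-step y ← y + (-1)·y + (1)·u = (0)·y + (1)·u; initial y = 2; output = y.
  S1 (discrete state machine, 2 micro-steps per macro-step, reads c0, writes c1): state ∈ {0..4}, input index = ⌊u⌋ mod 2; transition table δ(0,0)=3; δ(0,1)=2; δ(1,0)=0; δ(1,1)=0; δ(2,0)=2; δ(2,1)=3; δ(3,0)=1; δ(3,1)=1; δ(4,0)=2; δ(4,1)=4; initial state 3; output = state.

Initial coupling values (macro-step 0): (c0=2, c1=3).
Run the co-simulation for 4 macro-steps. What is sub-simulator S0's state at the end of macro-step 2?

macro 1: S0 reads c1=3 → after 3×micro: 3; S1 reads c0=3 → after 2×micro: 0 ⇒ (c0=3, c1=0)
macro 2: S0 reads c1=0 → after 3×micro: 0; S1 reads c0=0 → after 2×micro: 1 ⇒ (c0=0, c1=1)
macro 3: S0 reads c1=1 → after 3×micro: 1; S1 reads c0=1 → after 2×micro: 2 ⇒ (c0=1, c1=2)
macro 4: S0 reads c1=2 → after 3×micro: 2; S1 reads c0=2 → after 2×micro: 2 ⇒ (c0=2, c1=2)

S0 state at macro-step 2 = 0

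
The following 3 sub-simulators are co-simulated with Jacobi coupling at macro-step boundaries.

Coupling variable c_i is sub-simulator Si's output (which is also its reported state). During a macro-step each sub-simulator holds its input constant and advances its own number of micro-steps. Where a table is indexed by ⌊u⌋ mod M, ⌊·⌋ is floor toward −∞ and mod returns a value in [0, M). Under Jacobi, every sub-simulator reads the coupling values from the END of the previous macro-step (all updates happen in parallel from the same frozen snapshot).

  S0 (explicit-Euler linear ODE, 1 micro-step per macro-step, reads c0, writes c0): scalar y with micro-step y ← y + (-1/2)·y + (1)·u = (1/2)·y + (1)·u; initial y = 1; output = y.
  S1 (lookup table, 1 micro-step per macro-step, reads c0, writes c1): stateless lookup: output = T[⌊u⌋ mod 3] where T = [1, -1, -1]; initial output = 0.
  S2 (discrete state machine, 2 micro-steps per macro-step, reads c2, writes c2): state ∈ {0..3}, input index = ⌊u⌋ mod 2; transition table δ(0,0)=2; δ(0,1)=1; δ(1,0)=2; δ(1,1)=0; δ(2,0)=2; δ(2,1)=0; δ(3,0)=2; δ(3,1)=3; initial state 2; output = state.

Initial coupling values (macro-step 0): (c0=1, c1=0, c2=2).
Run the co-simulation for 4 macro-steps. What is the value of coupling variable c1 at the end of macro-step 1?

c1 at macro-step 1 = -1

macro 1: S0 reads c0=1 → after 1×micro: 3/2; S1 reads c0=1 → after 1×micro: -1; S2 reads c2=2 → after 2×micro: 2 ⇒ (c0=3/2, c1=-1, c2=2)
macro 2: S0 reads c0=3/2 → after 1×micro: 9/4; S1 reads c0=3/2 → after 1×micro: -1; S2 reads c2=2 → after 2×micro: 2 ⇒ (c0=9/4, c1=-1, c2=2)
macro 3: S0 reads c0=9/4 → after 1×micro: 27/8; S1 reads c0=9/4 → after 1×micro: -1; S2 reads c2=2 → after 2×micro: 2 ⇒ (c0=27/8, c1=-1, c2=2)
macro 4: S0 reads c0=27/8 → after 1×micro: 81/16; S1 reads c0=27/8 → after 1×micro: 1; S2 reads c2=2 → after 2×micro: 2 ⇒ (c0=81/16, c1=1, c2=2)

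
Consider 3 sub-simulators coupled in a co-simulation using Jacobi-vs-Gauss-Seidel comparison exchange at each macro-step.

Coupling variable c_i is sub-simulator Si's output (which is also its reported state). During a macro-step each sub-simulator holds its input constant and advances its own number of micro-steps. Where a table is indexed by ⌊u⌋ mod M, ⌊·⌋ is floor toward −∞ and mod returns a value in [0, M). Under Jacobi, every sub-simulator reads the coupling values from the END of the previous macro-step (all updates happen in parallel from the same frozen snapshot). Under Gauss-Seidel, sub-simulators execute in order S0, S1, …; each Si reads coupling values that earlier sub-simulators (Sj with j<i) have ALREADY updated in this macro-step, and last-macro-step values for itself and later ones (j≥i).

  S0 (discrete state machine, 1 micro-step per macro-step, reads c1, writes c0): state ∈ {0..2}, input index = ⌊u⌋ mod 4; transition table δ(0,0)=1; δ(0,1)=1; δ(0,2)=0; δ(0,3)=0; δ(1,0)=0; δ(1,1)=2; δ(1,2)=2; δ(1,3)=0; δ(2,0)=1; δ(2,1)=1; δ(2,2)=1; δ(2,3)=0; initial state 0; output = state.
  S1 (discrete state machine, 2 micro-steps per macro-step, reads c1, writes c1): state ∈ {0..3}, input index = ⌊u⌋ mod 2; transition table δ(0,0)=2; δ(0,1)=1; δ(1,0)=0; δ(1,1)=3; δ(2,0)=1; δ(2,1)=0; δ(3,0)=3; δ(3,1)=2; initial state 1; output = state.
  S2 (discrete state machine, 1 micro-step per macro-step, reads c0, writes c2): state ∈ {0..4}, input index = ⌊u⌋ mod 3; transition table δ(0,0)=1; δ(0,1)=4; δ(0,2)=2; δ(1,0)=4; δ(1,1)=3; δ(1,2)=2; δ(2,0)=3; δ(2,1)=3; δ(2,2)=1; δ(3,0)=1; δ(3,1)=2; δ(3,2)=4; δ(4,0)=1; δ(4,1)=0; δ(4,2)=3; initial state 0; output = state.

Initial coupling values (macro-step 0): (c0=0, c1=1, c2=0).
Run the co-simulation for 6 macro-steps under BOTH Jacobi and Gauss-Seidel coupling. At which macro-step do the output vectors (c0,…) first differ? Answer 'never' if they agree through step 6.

first divergence at macro-step: 1

[Jacobi] macro 1: S0 reads c1=1 → after 1×micro: 1; S1 reads c1=1 → after 2×micro: 2; S2 reads c0=0 → after 1×micro: 1 ⇒ (c0=1, c1=2, c2=1)
[Jacobi] macro 2: S0 reads c1=2 → after 1×micro: 2; S1 reads c1=2 → after 2×micro: 0; S2 reads c0=1 → after 1×micro: 3 ⇒ (c0=2, c1=0, c2=3)
[Jacobi] macro 3: S0 reads c1=0 → after 1×micro: 1; S1 reads c1=0 → after 2×micro: 1; S2 reads c0=2 → after 1×micro: 4 ⇒ (c0=1, c1=1, c2=4)
[Jacobi] macro 4: S0 reads c1=1 → after 1×micro: 2; S1 reads c1=1 → after 2×micro: 2; S2 reads c0=1 → after 1×micro: 0 ⇒ (c0=2, c1=2, c2=0)
[Jacobi] macro 5: S0 reads c1=2 → after 1×micro: 1; S1 reads c1=2 → after 2×micro: 0; S2 reads c0=2 → after 1×micro: 2 ⇒ (c0=1, c1=0, c2=2)
[Jacobi] macro 6: S0 reads c1=0 → after 1×micro: 0; S1 reads c1=0 → after 2×micro: 1; S2 reads c0=1 → after 1×micro: 3 ⇒ (c0=0, c1=1, c2=3)
[Gauss-Seidel] macro 1: S0 reads c1=1 → after 1×micro: 1; S1 reads c1=1 → after 2×micro: 2; S2 reads c0=1 → after 1×micro: 4 ⇒ (c0=1, c1=2, c2=4)
[Gauss-Seidel] macro 2: S0 reads c1=2 → after 1×micro: 2; S1 reads c1=2 → after 2×micro: 0; S2 reads c0=2 → after 1×micro: 3 ⇒ (c0=2, c1=0, c2=3)
[Gauss-Seidel] macro 3: S0 reads c1=0 → after 1×micro: 1; S1 reads c1=0 → after 2×micro: 1; S2 reads c0=1 → after 1×micro: 2 ⇒ (c0=1, c1=1, c2=2)
[Gauss-Seidel] macro 4: S0 reads c1=1 → after 1×micro: 2; S1 reads c1=1 → after 2×micro: 2; S2 reads c0=2 → after 1×micro: 1 ⇒ (c0=2, c1=2, c2=1)
[Gauss-Seidel] macro 5: S0 reads c1=2 → after 1×micro: 1; S1 reads c1=2 → after 2×micro: 0; S2 reads c0=1 → after 1×micro: 3 ⇒ (c0=1, c1=0, c2=3)
[Gauss-Seidel] macro 6: S0 reads c1=0 → after 1×micro: 0; S1 reads c1=0 → after 2×micro: 1; S2 reads c0=0 → after 1×micro: 1 ⇒ (c0=0, c1=1, c2=1)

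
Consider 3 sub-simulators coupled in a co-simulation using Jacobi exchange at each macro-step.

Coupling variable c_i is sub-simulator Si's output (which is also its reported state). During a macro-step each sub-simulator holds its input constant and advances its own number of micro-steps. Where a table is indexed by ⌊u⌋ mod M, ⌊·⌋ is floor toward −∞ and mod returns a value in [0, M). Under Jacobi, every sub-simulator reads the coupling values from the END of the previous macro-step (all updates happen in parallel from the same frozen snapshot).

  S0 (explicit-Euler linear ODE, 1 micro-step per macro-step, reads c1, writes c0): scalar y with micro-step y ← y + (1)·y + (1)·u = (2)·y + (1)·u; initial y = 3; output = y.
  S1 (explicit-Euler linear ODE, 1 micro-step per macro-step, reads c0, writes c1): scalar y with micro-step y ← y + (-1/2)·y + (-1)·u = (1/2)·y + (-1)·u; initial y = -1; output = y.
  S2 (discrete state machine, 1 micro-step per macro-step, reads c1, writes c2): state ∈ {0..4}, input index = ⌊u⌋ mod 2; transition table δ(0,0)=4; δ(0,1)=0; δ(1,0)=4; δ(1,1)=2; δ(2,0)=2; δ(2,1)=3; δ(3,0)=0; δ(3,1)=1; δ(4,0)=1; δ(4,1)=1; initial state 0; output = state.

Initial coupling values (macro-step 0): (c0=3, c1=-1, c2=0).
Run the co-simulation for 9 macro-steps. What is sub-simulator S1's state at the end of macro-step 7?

macro 1: S0 reads c1=-1 → after 1×micro: 5; S1 reads c0=3 → after 1×micro: -7/2; S2 reads c1=-1 → after 1×micro: 0 ⇒ (c0=5, c1=-7/2, c2=0)
macro 2: S0 reads c1=-7/2 → after 1×micro: 13/2; S1 reads c0=5 → after 1×micro: -27/4; S2 reads c1=-7/2 → after 1×micro: 4 ⇒ (c0=13/2, c1=-27/4, c2=4)
macro 3: S0 reads c1=-27/4 → after 1×micro: 25/4; S1 reads c0=13/2 → after 1×micro: -79/8; S2 reads c1=-27/4 → after 1×micro: 1 ⇒ (c0=25/4, c1=-79/8, c2=1)
macro 4: S0 reads c1=-79/8 → after 1×micro: 21/8; S1 reads c0=25/4 → after 1×micro: -179/16; S2 reads c1=-79/8 → after 1×micro: 4 ⇒ (c0=21/8, c1=-179/16, c2=4)
macro 5: S0 reads c1=-179/16 → after 1×micro: -95/16; S1 reads c0=21/8 → after 1×micro: -263/32; S2 reads c1=-179/16 → after 1×micro: 1 ⇒ (c0=-95/16, c1=-263/32, c2=1)
macro 6: S0 reads c1=-263/32 → after 1×micro: -643/32; S1 reads c0=-95/16 → after 1×micro: 117/64; S2 reads c1=-263/32 → after 1×micro: 2 ⇒ (c0=-643/32, c1=117/64, c2=2)
macro 7: S0 reads c1=117/64 → after 1×micro: -2455/64; S1 reads c0=-643/32 → after 1×micro: 2689/128; S2 reads c1=117/64 → after 1×micro: 3 ⇒ (c0=-2455/64, c1=2689/128, c2=3)
macro 8: S0 reads c1=2689/128 → after 1×micro: -7131/128; S1 reads c0=-2455/64 → after 1×micro: 12509/256; S2 reads c1=2689/128 → after 1×micro: 1 ⇒ (c0=-7131/128, c1=12509/256, c2=1)
macro 9: S0 reads c1=12509/256 → after 1×micro: -16015/256; S1 reads c0=-7131/128 → after 1×micro: 41033/512; S2 reads c1=12509/256 → after 1×micro: 4 ⇒ (c0=-16015/256, c1=41033/512, c2=4)

S1 state at macro-step 7 = 2689/128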